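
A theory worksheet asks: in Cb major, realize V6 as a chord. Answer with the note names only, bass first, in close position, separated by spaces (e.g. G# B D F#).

Bb Db Gb

The numeral's case and figure indicate a major triad. In Cb major its root, scale degree 5, is Gb.
Stacking thirds from Gb gives Gb-Bb-Db.
With the 6 figure the chord is in first inversion; from the bass Bb upward in close position it reads Bb-Db-Gb.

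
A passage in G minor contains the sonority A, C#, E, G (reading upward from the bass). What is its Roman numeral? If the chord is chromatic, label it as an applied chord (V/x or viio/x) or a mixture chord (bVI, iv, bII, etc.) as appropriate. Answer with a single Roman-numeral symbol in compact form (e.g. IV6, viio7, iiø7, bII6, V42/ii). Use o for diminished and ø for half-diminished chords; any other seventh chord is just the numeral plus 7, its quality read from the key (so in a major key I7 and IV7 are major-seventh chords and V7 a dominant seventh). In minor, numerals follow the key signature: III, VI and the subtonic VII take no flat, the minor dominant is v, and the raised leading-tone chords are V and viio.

Stacked in thirds the chord is A-C#-E-G: a dominant seventh chord on A.
A is not a diatonic chord root with this quality in G minor, but it lies a perfect fifth above D (V), so the chord functions as an applied dominant of V.

V7/V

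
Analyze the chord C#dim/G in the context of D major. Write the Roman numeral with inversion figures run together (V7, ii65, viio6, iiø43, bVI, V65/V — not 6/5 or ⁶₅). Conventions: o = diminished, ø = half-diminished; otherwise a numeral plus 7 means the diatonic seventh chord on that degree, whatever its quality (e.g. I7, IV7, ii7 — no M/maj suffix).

viio64

The pitches C#-E-G form a diminished triad rooted on C#.
C# is scale degree 7 in D major, and a diminished triad on that degree is written viio.
With G in the bass the chord is in second inversion, so the figured bass is 64.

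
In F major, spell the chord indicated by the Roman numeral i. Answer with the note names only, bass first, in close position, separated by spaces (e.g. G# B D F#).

F Ab C

i is the minor tonic, borrowed from the parallel minor. In F major that root is F.
So the chord is F-Ab-C.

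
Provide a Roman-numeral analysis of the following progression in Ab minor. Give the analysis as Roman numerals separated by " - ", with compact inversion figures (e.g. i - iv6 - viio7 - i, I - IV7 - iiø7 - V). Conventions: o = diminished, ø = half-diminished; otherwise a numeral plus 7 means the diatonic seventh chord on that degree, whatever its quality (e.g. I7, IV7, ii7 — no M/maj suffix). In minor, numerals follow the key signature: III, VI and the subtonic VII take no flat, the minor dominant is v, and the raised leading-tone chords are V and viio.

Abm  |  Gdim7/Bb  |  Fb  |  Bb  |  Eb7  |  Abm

Abm: minor triad on Ab = scale degree 1 → i.
Gdim7/Bb: root G is the leading tone; fully diminished seventh chord there is viio65.
Fb has root Fb, degree 6 in Ab minor, so VI.
Bb: chromatic; Bb is V of V, so V/V.
Eb7: dominant seventh chord on Eb = scale degree 5 → V7.
Abm: minor triad on Ab = scale degree 1 → i.

i - viio65 - VI - V/V - V7 - i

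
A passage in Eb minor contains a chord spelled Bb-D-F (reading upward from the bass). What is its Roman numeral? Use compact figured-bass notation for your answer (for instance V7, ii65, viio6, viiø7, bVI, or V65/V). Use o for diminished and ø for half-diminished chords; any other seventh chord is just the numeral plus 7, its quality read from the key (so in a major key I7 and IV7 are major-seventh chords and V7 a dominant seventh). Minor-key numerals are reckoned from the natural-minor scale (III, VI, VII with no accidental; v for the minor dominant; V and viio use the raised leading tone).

V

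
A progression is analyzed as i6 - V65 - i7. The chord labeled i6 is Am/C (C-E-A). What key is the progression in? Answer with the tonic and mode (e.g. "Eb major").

A minor

i6 is given as C-E-A — a minor triad with root A.
If A is scale degree 1 and the mode makes that degree carry a minor triad, the tonic is A and the mode is minor.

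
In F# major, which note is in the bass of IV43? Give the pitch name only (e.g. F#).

F#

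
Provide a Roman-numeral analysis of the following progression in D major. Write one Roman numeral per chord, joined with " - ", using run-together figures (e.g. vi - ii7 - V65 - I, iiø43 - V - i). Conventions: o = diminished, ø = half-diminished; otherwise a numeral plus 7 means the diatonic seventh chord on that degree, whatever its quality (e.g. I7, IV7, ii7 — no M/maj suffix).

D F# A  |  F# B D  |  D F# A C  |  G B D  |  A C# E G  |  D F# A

I - vi64 - V7/IV - IV - V7 - I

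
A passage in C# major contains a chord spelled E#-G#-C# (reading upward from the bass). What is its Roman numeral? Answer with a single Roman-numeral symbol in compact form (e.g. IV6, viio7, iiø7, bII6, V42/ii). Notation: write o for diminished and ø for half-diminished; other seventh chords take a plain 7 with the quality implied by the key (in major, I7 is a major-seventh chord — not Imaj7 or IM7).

I6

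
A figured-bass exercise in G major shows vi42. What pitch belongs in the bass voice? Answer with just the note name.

D

vi in G major has root E; the chord is E-G-B-D.
The figure 42 means third inversion — the seventh is in the bass.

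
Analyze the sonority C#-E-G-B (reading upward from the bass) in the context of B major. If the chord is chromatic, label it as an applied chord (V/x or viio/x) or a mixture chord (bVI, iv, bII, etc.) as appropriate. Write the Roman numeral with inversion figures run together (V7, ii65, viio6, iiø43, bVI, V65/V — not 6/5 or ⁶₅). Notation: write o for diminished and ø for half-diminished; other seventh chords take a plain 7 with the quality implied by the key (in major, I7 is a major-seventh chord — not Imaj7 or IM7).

iiø7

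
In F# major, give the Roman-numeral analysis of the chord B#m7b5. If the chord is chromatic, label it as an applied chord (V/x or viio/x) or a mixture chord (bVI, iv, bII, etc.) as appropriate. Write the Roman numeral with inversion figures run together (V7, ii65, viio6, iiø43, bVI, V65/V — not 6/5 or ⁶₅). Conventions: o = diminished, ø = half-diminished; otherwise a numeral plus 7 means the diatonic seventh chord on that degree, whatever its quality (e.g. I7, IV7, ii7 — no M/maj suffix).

viiø7/V

Stacked in thirds the chord is B#-D#-F#-A#: a half-diminished seventh chord on B#.
B# sits a half step below C# (V in F# major); a diminished chord there is the applied leading-tone chord of V.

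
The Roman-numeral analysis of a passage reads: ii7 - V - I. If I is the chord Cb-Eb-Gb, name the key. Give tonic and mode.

Cb major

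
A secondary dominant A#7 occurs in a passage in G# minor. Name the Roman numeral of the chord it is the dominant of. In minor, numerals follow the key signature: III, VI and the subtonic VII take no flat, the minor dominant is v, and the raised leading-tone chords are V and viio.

V

The chord is a dominant seventh chord on A#.
A dominant resolves down a perfect fifth: A# → D#. In G# minor, D# is scale degree 5, i.e. V.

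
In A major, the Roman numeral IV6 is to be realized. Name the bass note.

F#

IV in A major has root D; the chord is D-F#-A.
The figure 6 means first inversion — the third is in the bass.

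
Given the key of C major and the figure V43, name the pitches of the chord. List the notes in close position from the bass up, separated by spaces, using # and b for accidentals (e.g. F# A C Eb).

D F G B

In C major, the dominant is G, and the diatonic chord built there is a dominant seventh chord.
That chord is spelled G-B-D-F.
With the 43 figure the chord is in second inversion; from the bass D upward in close position it reads D-F-G-B.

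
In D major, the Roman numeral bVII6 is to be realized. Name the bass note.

E

bVII in D major has root C; the chord is C-E-G.
The figure 6 means first inversion — the third is in the bass.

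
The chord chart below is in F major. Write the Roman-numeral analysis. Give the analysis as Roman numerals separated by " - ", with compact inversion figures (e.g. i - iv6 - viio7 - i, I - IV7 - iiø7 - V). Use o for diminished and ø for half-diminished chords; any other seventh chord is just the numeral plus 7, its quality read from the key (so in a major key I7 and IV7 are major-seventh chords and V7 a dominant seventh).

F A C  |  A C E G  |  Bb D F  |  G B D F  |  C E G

F-A-C: major triad on F = scale degree 1 → I.
A-C-E-G: minor seventh chord on A = scale degree 3 → iii7.
Bb-D-F: major triad on Bb = scale degree 4 → IV.
G-B-D-F: chromatic; G is V of V, so V7/V.
C-E-G has root C, degree 5 in F major, so V.

I - iii7 - IV - V7/V - V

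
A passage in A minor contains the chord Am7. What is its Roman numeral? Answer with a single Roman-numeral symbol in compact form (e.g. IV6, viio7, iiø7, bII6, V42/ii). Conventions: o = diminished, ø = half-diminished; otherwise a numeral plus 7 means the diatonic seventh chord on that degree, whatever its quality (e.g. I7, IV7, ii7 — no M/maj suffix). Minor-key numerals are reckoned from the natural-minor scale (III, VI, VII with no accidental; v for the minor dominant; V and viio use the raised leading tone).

Stacked in thirds the chord is A-C-E-G: a minor seventh chord on A.
A is scale degree 1 in A minor, and a minor seventh chord on that degree is written i7.

i7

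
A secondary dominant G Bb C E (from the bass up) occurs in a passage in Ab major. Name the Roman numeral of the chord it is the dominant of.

vi

The chord is a dominant seventh chord on C.
A dominant resolves down a perfect fifth: C → F. In Ab major, F is scale degree 6, i.e. vi.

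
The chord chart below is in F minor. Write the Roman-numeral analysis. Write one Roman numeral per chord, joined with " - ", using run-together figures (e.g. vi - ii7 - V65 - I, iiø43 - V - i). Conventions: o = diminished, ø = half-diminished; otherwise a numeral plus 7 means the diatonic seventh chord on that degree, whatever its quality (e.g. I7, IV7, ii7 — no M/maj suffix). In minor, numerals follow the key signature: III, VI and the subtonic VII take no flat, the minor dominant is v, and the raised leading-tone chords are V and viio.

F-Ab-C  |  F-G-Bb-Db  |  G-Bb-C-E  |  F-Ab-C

i - iiø42 - V43 - i

F-Ab-C: minor triad on F = scale degree 1 → i.
F-G-Bb-Db: half-diminished seventh chord on G = scale degree 2 → iiø42.
G-Bb-C-E: root C is the dominant; dominant seventh chord there is V43.
F-Ab-C: minor triad on F = scale degree 1 → i.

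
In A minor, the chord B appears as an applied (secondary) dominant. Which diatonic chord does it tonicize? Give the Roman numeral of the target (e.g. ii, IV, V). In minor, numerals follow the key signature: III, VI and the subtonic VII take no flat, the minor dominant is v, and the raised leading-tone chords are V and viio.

The chord is a major triad on B.
A dominant resolves down a perfect fifth: B → E. In A minor, E is scale degree 5, i.e. V.

V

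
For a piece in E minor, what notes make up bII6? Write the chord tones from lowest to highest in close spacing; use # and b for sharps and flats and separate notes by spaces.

A C F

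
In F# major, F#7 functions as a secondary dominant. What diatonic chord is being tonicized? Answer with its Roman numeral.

The chord is a dominant seventh chord on F#.
A dominant resolves down a perfect fifth: F# → B. In F# major, B is scale degree 4, i.e. IV.

IV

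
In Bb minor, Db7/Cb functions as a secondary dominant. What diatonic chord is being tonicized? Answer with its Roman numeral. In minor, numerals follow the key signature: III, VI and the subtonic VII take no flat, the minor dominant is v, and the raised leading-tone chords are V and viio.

The chord is a dominant seventh chord on Db.
A dominant resolves down a perfect fifth: Db → Gb. In Bb minor, Gb is scale degree 6, i.e. VI.

VI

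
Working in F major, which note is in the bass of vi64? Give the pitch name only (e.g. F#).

A

vi in F major has root D; the chord is D-F-A.
The figure 64 means second inversion — the fifth is in the bass.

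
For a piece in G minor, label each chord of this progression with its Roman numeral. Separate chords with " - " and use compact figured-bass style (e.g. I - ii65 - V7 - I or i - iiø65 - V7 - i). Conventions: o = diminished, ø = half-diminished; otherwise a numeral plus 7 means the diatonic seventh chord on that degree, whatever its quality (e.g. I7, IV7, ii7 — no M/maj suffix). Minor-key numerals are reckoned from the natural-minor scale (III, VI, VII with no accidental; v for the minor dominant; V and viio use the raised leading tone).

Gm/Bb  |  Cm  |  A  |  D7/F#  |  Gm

Gm/Bb: minor triad on G = scale degree 1 → i6.
Cm has root C, degree 4 in G minor, so iv.
A: chromatic; A is V of V, so V/V.
D7/F#: root D is the dominant; dominant seventh chord there is V65.
Gm: minor triad on G = scale degree 1 → i.

i6 - iv - V/V - V65 - i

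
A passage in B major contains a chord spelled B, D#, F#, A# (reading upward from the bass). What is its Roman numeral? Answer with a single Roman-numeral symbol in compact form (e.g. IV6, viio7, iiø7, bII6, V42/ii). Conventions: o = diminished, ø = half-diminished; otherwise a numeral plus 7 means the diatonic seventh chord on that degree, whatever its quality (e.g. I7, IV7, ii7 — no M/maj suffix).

I7

Stacked in thirds the chord is B-D#-F#-A#: a major seventh chord on B.
B is scale degree 1 in B major, and a major seventh chord on that degree is written I7.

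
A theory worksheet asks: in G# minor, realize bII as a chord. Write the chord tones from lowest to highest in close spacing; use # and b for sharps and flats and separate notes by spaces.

A C# E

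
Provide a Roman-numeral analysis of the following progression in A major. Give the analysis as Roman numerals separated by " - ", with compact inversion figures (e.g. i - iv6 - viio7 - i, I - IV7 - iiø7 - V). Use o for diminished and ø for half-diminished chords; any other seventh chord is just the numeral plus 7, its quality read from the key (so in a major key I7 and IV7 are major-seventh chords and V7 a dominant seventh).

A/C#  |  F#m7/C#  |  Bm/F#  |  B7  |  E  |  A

I6 - vi43 - ii64 - V7/V - V - I

A/C#: major triad on A = scale degree 1 → I6.
F#m7/C# has root F#, degree 6 in A major, so vi43.
Bm/F#: minor triad on B = scale degree 2 → ii64.
B7: chromatic; B is V of V, so V7/V.
E: major triad on E = scale degree 5 → V.
A has root A, degree 1 in A major, so I.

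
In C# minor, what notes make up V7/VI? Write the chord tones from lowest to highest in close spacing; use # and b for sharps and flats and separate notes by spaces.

The slash means an applied dominant: we want the dominant of VI. In C# minor, VI is A major, and its dominant is built on E.
Building a dominant seventh chord on E gives E-G#-B-D.

E G# B D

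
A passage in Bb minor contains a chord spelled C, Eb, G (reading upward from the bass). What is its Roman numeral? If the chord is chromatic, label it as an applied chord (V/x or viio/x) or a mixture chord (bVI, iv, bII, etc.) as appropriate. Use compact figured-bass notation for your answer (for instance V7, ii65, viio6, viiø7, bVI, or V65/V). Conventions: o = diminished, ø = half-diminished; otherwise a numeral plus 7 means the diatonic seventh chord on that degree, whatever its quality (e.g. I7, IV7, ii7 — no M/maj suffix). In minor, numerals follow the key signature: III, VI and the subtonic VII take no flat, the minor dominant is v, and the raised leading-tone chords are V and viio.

The pitches C-Eb-G form a minor triad rooted on C.
C is the second degree of Bb minor. This is the minor supertonic, borrowed from the parallel major (the Dorian ii).

ii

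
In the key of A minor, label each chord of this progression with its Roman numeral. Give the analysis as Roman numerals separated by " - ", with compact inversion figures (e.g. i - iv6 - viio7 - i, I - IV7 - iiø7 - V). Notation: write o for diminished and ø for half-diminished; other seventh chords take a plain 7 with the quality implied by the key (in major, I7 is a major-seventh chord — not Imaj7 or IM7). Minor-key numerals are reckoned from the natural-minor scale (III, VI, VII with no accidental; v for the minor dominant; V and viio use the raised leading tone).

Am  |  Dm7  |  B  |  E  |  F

i - iv7 - V/V - V - VI

Am: minor triad on A = scale degree 1 → i.
Dm7: minor seventh chord on D = scale degree 4 → iv7.
B: a major triad on B, the applied dominant of V → V/V.
E has root E, degree 5 in A minor, so V.
F has root F, degree 6 in A minor, so VI.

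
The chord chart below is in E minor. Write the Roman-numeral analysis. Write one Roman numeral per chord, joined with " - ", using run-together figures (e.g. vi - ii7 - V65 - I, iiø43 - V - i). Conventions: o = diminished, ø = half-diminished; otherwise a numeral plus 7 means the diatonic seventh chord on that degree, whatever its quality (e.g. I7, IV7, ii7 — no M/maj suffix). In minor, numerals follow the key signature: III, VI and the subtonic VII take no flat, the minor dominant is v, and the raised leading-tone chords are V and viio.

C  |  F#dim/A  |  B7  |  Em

C has root C, degree 6 in E minor, so VI.
F#dim/A: diminished triad on F# = scale degree 2 → iio6.
B7: root B is the dominant; dominant seventh chord there is V7.
Em: minor triad on E = scale degree 1 → i.

VI - iio6 - V7 - i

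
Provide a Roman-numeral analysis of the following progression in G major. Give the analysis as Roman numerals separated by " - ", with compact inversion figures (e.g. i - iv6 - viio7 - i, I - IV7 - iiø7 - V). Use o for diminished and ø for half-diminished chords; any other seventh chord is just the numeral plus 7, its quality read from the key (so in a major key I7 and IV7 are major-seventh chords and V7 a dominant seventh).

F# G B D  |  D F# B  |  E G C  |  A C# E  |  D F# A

F#-G-B-D has root G, degree 1 in G major, so I42.
D-F#-B: root B is the mediant; minor triad there is iii6.
E-G-C: root C is the subdominant; major triad there is IV6.
A-C#-E: a major triad on A, the applied dominant of V → V/V.
D-F#-A has root D, degree 5 in G major, so V.

I42 - iii6 - IV6 - V/V - V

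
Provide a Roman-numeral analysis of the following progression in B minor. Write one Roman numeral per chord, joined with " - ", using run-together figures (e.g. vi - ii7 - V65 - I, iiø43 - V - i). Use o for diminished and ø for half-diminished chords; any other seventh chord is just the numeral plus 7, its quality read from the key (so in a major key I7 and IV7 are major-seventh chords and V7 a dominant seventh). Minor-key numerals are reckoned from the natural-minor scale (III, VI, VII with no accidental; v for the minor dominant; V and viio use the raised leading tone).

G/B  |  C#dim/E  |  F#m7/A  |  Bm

G/B has root G, degree 6 in B minor, so VI6.
C#dim/E: diminished triad on C# = scale degree 2 → iio6.
F#m7/A: root F# is the dominant; minor seventh chord there is v65.
Bm: minor triad on B = scale degree 1 → i.

VI6 - iio6 - v65 - i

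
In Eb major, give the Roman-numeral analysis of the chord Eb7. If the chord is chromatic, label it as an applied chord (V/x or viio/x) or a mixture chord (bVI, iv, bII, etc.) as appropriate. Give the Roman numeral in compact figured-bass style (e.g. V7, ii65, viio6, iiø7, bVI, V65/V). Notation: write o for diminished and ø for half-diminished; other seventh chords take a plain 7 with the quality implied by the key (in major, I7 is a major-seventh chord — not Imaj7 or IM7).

Stacked in thirds the chord is Eb-G-Bb-Db: a dominant seventh chord on Eb.
Eb is not a diatonic chord root with this quality in Eb major, but it lies a perfect fifth above Ab (IV), so the chord functions as an applied dominant of IV.

V7/IV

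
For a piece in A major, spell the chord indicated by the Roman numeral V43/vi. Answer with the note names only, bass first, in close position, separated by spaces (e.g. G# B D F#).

G# B C# E#

The slash means an applied dominant: we want the dominant of vi. In A major, vi is F# minor, and its dominant is built on C#.
Building a dominant seventh chord on C# gives C#-E#-G#-B.
With the 43 figure the chord is in second inversion; from the bass G# upward in close position it reads G#-B-C#-E#.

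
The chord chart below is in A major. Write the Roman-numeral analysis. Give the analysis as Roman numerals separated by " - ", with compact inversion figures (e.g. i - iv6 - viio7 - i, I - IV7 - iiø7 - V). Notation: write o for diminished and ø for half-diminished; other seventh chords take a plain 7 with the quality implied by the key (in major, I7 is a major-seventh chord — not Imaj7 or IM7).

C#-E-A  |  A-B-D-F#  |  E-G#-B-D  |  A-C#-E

C#-E-A: major triad on A = scale degree 1 → I6.
A-B-D-F#: minor seventh chord on B = scale degree 2 → ii42.
E-G#-B-D: root E is the dominant; dominant seventh chord there is V7.
A-C#-E: root A is the tonic; major triad there is I.

I6 - ii42 - V7 - I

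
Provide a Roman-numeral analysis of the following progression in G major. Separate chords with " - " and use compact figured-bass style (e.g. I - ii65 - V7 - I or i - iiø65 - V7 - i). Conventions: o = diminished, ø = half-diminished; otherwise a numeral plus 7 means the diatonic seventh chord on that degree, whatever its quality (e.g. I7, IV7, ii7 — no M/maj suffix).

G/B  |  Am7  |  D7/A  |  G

I6 - ii7 - V43 - I

G/B: major triad on G = scale degree 1 → I6.
Am7: root A is the supertonic; minor seventh chord there is ii7.
D7/A has root D, degree 5 in G major, so V43.
G: major triad on G = scale degree 1 → I.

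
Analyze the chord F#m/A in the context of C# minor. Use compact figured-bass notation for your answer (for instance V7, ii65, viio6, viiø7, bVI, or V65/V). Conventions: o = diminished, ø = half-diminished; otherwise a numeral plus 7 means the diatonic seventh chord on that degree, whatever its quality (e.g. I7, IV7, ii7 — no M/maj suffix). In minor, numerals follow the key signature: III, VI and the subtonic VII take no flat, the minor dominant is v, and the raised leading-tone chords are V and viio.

iv6

Stacked in thirds the chord is F#-A-C#: a minor triad on F#.
In C# minor, F# is the subdominant; the diatonic minor triad there is iv.
With A in the bass the chord is in first inversion, so the figured bass is 6.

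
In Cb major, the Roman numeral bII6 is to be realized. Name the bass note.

bII in Cb major has root Dbb; the chord is Dbb-Fb-Abb.
The figure 6 means first inversion — the third is in the bass.

Fb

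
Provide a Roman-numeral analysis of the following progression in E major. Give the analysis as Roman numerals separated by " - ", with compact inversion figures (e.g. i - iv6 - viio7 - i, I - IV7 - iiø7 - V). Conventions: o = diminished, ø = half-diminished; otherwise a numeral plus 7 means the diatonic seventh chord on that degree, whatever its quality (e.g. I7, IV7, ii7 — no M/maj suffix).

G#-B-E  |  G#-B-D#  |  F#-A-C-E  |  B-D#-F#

I6 - iii - iiø7 - V

G#-B-E has root E, degree 1 in E major, so I6.
G#-B-D#: minor triad on G# = scale degree 3 → iii.
F#-A-C-E: half-diminished seventh chord on F# — chromatic; iiø7 (borrowed from the parallel minor).
B-D#-F#: root B is the dominant; major triad there is V.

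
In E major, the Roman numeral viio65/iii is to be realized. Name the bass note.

The applied chord viio65/iii is rooted on F##: F##-A#-C#-E.
The figure 65 means first inversion — the third is in the bass.

A#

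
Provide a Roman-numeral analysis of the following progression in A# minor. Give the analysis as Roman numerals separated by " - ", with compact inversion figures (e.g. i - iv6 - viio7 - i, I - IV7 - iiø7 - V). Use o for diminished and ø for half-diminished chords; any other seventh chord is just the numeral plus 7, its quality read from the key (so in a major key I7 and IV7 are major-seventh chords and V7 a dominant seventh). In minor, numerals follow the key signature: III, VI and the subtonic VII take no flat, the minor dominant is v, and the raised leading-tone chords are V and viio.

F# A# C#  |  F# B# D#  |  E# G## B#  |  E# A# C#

VI - iio64 - V - i64

F#-A#-C#: major triad on F# = scale degree 6 → VI.
F#-B#-D#: root B# is the supertonic; diminished triad there is iio64.
E#-G##-B#: major triad on E# = scale degree 5 → V.
E#-A#-C#: root A# is the tonic; minor triad there is i64.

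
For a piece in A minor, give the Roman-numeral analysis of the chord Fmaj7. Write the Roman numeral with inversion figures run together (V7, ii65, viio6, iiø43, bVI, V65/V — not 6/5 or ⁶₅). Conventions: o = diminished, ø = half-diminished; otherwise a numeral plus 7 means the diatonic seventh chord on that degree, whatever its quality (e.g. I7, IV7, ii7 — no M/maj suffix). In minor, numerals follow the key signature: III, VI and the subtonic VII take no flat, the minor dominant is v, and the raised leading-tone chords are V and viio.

VI7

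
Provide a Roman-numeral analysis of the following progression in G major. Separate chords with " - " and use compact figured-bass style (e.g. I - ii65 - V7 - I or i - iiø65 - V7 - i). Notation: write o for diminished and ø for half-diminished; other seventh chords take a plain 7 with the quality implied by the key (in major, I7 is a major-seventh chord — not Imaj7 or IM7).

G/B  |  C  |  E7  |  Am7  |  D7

G/B has root G, degree 1 in G major, so I6.
C has root C, degree 4 in G major, so IV.
E7: a dominant seventh chord on E, the applied dominant of ii → V7/ii.
Am7 has root A, degree 2 in G major, so ii7.
D7: dominant seventh chord on D = scale degree 5 → V7.

I6 - IV - V7/ii - ii7 - V7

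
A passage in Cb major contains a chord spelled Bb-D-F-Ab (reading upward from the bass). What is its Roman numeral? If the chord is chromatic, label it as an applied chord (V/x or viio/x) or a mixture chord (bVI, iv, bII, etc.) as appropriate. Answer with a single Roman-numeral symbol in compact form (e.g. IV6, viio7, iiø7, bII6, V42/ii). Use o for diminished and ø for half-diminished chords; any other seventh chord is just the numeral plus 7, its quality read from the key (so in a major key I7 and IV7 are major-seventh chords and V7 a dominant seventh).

Stacked in thirds the chord is Bb-D-F-Ab: a dominant seventh chord on Bb.
Bb is not a diatonic chord root with this quality in Cb major, but it lies a perfect fifth above Eb (iii), so the chord functions as an applied dominant of iii.

V7/iii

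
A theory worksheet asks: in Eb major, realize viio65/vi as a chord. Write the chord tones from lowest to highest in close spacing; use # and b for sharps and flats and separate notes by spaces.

The slash marks an applied leading-tone chord: viio of vi. In Eb major, vi is C, so the leading tone to it is B, a half step below.
Building a fully diminished seventh chord on B gives B-D-F-Ab.
With the 65 figure the chord is in first inversion; from the bass D upward in close position it reads D-F-Ab-B.

D F Ab B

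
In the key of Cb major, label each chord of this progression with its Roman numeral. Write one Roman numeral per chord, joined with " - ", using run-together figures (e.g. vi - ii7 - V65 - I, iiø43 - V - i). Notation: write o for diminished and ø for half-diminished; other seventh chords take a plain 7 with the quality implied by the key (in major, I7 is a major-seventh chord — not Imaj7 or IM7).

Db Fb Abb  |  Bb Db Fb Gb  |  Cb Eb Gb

Db-Fb-Abb is non-diatonic — iio, a mixture chord from Cb minor.
Bb-Db-Fb-Gb: dominant seventh chord on Gb = scale degree 5 → V65.
Cb-Eb-Gb has root Cb, degree 1 in Cb major, so I.

iio - V65 - I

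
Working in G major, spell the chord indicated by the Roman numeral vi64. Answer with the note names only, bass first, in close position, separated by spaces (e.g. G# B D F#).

B E G

In G major, the submediant is E, and the diatonic chord built there is a minor triad.
Stacking thirds from E gives E-G-B.
With the 64 figure the chord is in second inversion; from the bass B upward in close position it reads B-E-G.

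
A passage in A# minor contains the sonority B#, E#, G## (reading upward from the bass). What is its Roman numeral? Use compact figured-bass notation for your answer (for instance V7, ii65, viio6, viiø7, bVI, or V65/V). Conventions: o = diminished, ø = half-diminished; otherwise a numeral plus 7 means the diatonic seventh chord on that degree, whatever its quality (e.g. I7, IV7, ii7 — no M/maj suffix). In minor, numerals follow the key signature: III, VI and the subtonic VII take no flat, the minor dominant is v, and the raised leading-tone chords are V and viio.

V64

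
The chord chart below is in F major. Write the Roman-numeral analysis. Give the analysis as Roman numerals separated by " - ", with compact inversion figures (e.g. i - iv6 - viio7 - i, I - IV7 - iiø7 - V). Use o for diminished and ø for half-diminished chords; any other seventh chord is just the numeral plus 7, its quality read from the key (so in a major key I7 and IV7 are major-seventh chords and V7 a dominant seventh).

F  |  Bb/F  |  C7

F: major triad on F = scale degree 1 → I.
Bb/F: root Bb is the subdominant; major triad there is IV64.
C7: dominant seventh chord on C = scale degree 5 → V7.

I - IV64 - V7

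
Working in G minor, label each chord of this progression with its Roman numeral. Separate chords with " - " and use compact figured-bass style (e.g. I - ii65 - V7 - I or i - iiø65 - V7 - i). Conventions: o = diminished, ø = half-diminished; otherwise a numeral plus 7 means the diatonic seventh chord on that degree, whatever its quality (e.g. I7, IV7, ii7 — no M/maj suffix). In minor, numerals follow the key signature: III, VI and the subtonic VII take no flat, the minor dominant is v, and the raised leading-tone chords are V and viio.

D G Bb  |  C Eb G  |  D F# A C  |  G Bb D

i64 - iv - V7 - i

D-G-Bb has root G, degree 1 in G minor, so i64.
C-Eb-G: minor triad on C = scale degree 4 → iv.
D-F#-A-C: dominant seventh chord on D = scale degree 5 → V7.
G-Bb-D has root G, degree 1 in G minor, so i.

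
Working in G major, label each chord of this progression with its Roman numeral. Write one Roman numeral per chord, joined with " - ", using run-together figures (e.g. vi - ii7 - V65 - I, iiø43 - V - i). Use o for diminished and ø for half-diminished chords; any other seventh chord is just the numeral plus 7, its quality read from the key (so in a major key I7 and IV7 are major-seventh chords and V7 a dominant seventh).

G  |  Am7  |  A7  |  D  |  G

I - ii7 - V7/V - V - I

G: major triad on G = scale degree 1 → I.
Am7: root A is the supertonic; minor seventh chord there is ii7.
A7: a dominant seventh chord on A, the applied dominant of V → V7/V.
D has root D, degree 5 in G major, so V.
G has root G, degree 1 in G major, so I.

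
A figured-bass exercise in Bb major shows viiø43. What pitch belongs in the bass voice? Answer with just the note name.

Eb

viiø in Bb major has root A; the chord is A-C-Eb-G.
The figure 43 means second inversion — the fifth is in the bass.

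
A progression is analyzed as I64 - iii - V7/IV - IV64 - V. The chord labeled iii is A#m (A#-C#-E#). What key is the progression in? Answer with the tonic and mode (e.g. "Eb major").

The anchor chord is a minor triad on A#, labeled iii.
Counting down 2 scale steps from A# places the tonic on F#; a minor triad on degree 3 is diatonic only in major.

F# major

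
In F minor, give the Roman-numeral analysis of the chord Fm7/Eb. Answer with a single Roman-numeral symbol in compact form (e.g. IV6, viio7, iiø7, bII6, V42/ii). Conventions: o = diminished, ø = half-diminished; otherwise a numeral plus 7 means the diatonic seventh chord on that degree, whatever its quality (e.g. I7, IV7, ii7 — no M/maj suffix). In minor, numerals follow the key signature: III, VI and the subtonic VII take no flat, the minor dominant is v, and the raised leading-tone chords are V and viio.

i42

Stacked in thirds the chord is F-Ab-C-Eb: a minor seventh chord on F.
In F minor, F is the tonic; the diatonic minor seventh chord there is i7.
With Eb in the bass the chord is in third inversion, so the figured bass is 42.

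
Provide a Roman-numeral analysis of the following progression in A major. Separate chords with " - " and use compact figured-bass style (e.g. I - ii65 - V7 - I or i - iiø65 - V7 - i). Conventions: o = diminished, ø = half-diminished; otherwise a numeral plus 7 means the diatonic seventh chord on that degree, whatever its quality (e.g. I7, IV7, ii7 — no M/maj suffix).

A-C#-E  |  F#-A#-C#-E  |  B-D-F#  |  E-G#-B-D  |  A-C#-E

I - V7/ii - ii - V7 - I

A-C#-E: major triad on A = scale degree 1 → I.
F#-A#-C#-E: chromatic; F# is V of ii, so V7/ii.
B-D-F#: minor triad on B = scale degree 2 → ii.
E-G#-B-D: dominant seventh chord on E = scale degree 5 → V7.
A-C#-E has root A, degree 1 in A major, so I.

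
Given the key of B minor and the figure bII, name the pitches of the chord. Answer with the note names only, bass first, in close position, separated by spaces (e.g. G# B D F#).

Scale degree 2 in B minor is C#; lowering it a half step gives C. bII is the Neapolitan chord — a major triad on the lowered second degree.
So the chord is C-E-G.

C E G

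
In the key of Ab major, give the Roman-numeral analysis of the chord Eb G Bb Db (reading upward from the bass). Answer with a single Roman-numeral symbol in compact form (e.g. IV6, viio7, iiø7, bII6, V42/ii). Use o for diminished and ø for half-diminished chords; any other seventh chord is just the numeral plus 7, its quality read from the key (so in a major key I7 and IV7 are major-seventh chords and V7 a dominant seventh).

Stacked in thirds the chord is Eb-G-Bb-Db: a dominant seventh chord on Eb.
Eb is scale degree 5 in Ab major, and a dominant seventh chord on that degree is written V7.

V7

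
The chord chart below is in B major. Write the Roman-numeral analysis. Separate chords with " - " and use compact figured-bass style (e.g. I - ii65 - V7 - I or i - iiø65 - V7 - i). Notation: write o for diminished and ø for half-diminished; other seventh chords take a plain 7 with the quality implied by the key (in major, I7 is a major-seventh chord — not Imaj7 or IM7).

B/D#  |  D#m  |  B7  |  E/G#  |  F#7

B/D#: root B is the tonic; major triad there is I6.
D#m has root D#, degree 3 in B major, so iii.
B7: a dominant seventh chord on B, the applied dominant of IV → V7/IV.
E/G#: major triad on E = scale degree 4 → IV6.
F#7 has root F#, degree 5 in B major, so V7.

I6 - iii - V7/IV - IV6 - V7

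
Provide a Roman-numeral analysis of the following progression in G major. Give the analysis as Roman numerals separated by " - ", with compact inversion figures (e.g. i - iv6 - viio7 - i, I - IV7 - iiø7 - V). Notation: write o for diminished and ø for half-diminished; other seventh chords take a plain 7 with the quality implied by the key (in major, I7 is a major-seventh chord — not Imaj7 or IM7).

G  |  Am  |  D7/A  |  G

G has root G, degree 1 in G major, so I.
Am: minor triad on A = scale degree 2 → ii.
D7/A: root D is the dominant; dominant seventh chord there is V43.
G: major triad on G = scale degree 1 → I.

I - ii - V43 - I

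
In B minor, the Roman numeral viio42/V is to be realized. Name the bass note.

The applied chord viio42/V is rooted on E#: E#-G#-B-D.
The figure 42 means third inversion — the seventh is in the bass.

D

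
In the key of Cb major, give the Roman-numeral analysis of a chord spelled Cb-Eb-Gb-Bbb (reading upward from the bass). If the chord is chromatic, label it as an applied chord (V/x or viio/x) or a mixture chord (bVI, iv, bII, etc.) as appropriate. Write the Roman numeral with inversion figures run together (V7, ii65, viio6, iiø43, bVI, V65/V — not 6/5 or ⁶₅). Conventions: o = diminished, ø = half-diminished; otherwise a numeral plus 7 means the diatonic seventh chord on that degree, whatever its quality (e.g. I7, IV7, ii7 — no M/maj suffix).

Stacked in thirds the chord is Cb-Eb-Gb-Bbb: a dominant seventh chord on Cb.
Cb is not a diatonic chord root with this quality in Cb major, but it lies a perfect fifth above Fb (IV), so the chord functions as an applied dominant of IV.

V7/IV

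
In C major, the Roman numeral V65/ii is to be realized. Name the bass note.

The applied chord V65/ii is rooted on A: A-C#-E-G.
The figure 65 means first inversion — the third is in the bass.

C#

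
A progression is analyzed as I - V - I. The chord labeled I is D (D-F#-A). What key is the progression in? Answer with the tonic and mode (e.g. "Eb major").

The anchor chord is a major triad on D, labeled I.
If D is scale degree 1 and the mode makes that degree carry a major triad, the tonic is D and the mode is major.

D major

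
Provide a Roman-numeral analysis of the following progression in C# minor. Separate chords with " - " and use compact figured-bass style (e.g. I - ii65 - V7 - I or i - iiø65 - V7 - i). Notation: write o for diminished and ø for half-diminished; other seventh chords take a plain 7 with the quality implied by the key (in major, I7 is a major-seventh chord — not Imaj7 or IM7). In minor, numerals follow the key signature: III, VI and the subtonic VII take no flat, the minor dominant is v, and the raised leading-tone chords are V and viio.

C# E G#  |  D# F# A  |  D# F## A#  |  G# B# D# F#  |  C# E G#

i - iio - V/V - V7 - i

C#-E-G#: minor triad on C# = scale degree 1 → i.
D#-F#-A has root D#, degree 2 in C# minor, so iio.
D#-F##-A# is the secondary dominant of V (major triad on D#): V/V.
G#-B#-D#-F#: dominant seventh chord on G# = scale degree 5 → V7.
C#-E-G# has root C#, degree 1 in C# minor, so i.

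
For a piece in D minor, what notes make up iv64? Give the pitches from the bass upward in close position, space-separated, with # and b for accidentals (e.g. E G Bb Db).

The numeral's case and figure indicate a minor triad. In D minor its root, scale degree 4, is G.
Stacking thirds from G gives G-Bb-D.
With the 64 figure the chord is in second inversion; from the bass D upward in close position it reads D-G-Bb.

D G Bb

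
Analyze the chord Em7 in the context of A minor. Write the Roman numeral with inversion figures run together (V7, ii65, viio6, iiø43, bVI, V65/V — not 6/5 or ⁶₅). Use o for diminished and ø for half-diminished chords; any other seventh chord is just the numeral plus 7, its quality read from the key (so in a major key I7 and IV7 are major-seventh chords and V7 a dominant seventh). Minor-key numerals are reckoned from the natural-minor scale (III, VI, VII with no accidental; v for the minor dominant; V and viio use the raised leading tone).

v7

The pitches E-G-B-D form a minor seventh chord rooted on E.
E is scale degree 5 in A minor, and a minor seventh chord on that degree is written v7.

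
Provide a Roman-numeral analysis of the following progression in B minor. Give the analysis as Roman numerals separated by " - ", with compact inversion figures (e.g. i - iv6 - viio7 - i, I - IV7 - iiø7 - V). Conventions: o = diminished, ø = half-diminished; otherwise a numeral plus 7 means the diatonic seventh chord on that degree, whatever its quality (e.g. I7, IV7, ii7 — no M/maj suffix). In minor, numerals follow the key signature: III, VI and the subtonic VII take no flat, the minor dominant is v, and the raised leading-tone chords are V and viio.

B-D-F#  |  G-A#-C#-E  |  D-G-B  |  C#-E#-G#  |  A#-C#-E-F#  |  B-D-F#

B-D-F#: root B is the tonic; minor triad there is i.
G-A#-C#-E: root A# is the leading tone; fully diminished seventh chord there is viio42.
D-G-B has root G, degree 6 in B minor, so VI64.
C#-E#-G# is the secondary dominant of V (major triad on C#): V/V.
A#-C#-E-F#: dominant seventh chord on F# = scale degree 5 → V65.
B-D-F#: minor triad on B = scale degree 1 → i.

i - viio42 - VI64 - V/V - V65 - i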